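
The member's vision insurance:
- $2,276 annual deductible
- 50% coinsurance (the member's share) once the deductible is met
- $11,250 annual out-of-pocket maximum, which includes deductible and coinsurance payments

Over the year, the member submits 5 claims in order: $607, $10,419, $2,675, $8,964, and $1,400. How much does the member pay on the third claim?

$1,337.50

Claim 1 — $607: entire amount goes to the deductible. Member pays $607; OOP now $607.
Claim 2 — $10,419: deductible takes $1,669, $8,750 remains; coinsurance $8,750 × 50% = $4,375. Member owes $6,044 (running OOP $6,651).
Claim 3 — $2,675: 50% coinsurance on $2,675 = $1,337.50. Cost to member: $1,337.50. OOP to date $7,988.50.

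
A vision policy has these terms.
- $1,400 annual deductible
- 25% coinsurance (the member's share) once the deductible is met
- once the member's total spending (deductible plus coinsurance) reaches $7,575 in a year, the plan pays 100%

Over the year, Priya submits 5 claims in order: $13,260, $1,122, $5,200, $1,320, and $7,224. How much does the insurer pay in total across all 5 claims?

$20,551

Claim 1 ($13,260): deductible takes $1,400, $11,860 remains; member's 25% is $2,965. Cost to member: $4,365. OOP to date $4,365. Insurer: $13,260 − $4,365 = $8,895.
Claim 2 ($1,122): deductible already satisfied, so member's share is 25% × $1,122 = $280.50. Member owes $280.50 (running OOP $4,645.50). Plan pays $1,122 − $280.50 = $841.50.
Claim 3 ($5,200): 25% coinsurance on $5,200 = $1,300. Cost to member: $1,300. OOP to date $5,945.50. Insurer: $5,200 − $1,300 = $3,900.
Claim 4 ($1,320): deductible already satisfied, so member's share is 25% × $1,320 = $330. Cost to member: $330. OOP to date $6,275.50. Insurer: $1,320 − $330 = $990.
Claim 5 ($7,224): 25% coinsurance on $7,224 = $1,806. OOP would hit $8,081.50 > $7,575, so the cap limits the member to $7,575 − $6,275.50 = $1,299.50. Plan pays $7,224 − $1,299.50 = $5,924.50.
Insurer total: $8,895 + $841.50 + $3,900 + $990 + $5,924.50 = $20,551.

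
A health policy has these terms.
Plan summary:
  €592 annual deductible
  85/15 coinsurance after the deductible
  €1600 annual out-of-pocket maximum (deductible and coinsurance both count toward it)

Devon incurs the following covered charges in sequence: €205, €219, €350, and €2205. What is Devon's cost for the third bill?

Claim 1 (€205): entire amount goes to the deductible. Patient owes €205 (running OOP €205).
Claim 2 (€219): fully absorbed by the deductible. Cost to patient: €219. OOP to date €424.
Claim 3 (€350): deductible takes €168, €182 remains; coinsurance €182 × 15% = €27.30. Patient owes €195.30 (running OOP €619.30).

€195.30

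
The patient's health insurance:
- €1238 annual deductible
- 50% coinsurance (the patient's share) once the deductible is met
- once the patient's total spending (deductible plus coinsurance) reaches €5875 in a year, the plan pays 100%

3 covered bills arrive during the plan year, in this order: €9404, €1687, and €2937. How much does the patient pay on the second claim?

€554

Claim 1 — €9404: €1238 finishes the deductible; €8166 goes to coinsurance; patient's 50% is €4083. Cost to patient: €5321. OOP to date €5321.
Claim 2 — €1687: deductible already satisfied, so patient's share is 50% × €1687 = €843.50. That would push OOP to €6164.50, over the €5875 cap, so patient pays €5875 − €5321 = €554.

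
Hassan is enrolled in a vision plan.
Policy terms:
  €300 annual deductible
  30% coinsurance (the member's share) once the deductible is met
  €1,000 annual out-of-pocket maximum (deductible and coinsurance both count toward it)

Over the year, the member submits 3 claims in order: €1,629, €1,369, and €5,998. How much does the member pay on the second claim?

€301.30

#1 (€1,629): deductible takes €300, €1,329 remains; coinsurance €1,329 × 30% = €398.70. Member pays €698.70; OOP now €698.70.
#2 (€1,369): deductible met; 30% of €1,369 = €410.70. Adding that to €698.70 gives €1,109.40, past the €1,000 cap; member pays only €1,000 − €698.70 = €301.30.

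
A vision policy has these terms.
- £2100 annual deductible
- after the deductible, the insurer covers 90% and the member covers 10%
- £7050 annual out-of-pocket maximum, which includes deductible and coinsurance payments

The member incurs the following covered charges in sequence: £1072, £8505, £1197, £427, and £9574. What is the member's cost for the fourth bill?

#1 (£1072): fully absorbed by the deductible. Cost to member: £1072. OOP to date £1072.
#2 (£8505): £1028 to deductible, leaving £7477; member's 10% is £747.70. Member pays £1775.70; OOP now £2847.70.
#3 (£1197): deductible already satisfied, so member's share is 10% × £1197 = £119.70. Member pays £119.70; OOP now £2967.40.
#4 (£427): 10% coinsurance on £427 = £42.70. Cost to member: £42.70. OOP to date £3010.10.

£42.70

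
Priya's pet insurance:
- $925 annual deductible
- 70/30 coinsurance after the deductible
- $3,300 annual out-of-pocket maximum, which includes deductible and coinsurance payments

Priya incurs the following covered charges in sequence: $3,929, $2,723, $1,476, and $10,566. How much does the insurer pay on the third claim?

Claim 1 — $3,929: $925 to deductible, leaving $3,004; owner's 30% is $901.20. Cost to owner: $1,826.20. OOP to date $1,826.20. Plan pays $3,929 − $1,826.20 = $2,102.80.
Claim 2 — $2,723: 30% coinsurance on $2,723 = $816.90. Cost to owner: $816.90. OOP to date $2,643.10. Insurer: $2,723 − $816.90 = $1,906.10.
Claim 3 — $1,476: 30% coinsurance on $1,476 = $442.80. Cost to owner: $442.80. OOP to date $3,085.90. Plan pays $1,476 − $442.80 = $1,033.20.

$1,033.20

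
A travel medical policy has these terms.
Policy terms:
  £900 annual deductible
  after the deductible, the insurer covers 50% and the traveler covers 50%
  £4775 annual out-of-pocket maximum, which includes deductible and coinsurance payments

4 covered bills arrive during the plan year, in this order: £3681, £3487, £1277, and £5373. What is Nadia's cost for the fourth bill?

£102.50

Bill 1, £3681: deductible takes £900, £2781 remains; coinsurance £2781 × 50% = £1390.50. Traveler pays £2290.50; OOP now £2290.50.
Bill 2, £3487: deductible met; 50% of £3487 = £1743.50. Cost to traveler: £1743.50. OOP to date £4034.
Bill 3, £1277: deductible met; 50% of £1277 = £638.50. Cost to traveler: £638.50. OOP to date £4672.50.
Bill 4, £5373: deductible met; 50% of £5373 = £2686.50. That would push OOP to £7359, over the £4775 cap, so traveler pays £4775 − £4672.50 = £102.50.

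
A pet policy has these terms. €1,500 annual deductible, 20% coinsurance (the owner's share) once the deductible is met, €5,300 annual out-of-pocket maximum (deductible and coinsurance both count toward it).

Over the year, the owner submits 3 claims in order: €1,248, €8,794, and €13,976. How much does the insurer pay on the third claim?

€11,884.40

#1 (€1,248): all of it applies to the deductible. Cost to owner: €1,248. OOP to date €1,248. Insurer: €1,248 − €1,248 = €0.
#2 (€8,794): deductible takes €252, €8,542 remains; coinsurance €8,542 × 20% = €1,708.40. Cost to owner: €1,960.40. OOP to date €3,208.40. Insurer: €8,794 − €1,960.40 = €6,833.60.
#3 (€13,976): 20% coinsurance on €13,976 = €2,795.20. Adding that to €3,208.40 gives €6,003.60, past the €5,300 cap; owner pays only €5,300 − €3,208.40 = €2,091.60. Plan pays €13,976 − €2,091.60 = €11,884.40.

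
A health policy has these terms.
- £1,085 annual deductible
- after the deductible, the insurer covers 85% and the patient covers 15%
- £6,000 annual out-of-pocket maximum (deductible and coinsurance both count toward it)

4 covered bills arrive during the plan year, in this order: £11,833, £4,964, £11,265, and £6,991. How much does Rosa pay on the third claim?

Bill 1, £11,833: £1,085 finishes the deductible; £10,748 goes to coinsurance; patient's 15% is £1,612.20. Patient pays £2,697.20; OOP now £2,697.20.
Bill 2, £4,964: 15% coinsurance on £4,964 = £744.60. Cost to patient: £744.60. OOP to date £3,441.80.
Bill 3, £11,265: 15% coinsurance on £11,265 = £1,689.75. Patient pays £1,689.75; OOP now £5,131.55.

£1,689.75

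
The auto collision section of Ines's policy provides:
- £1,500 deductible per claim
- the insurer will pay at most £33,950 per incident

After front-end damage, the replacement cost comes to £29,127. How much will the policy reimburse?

After the deductible, £29,127 − £1,500 = £27,627 remains.
That's under the £33,950 cap, so the insurer reimburses the full £27,627.

£27,627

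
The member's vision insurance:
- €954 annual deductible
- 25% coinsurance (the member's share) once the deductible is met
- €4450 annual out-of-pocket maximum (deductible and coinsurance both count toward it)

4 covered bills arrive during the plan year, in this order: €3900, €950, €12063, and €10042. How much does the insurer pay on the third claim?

€9541

Claim 1 (€3900): deductible takes €954, €2946 remains; 25% of €2946 = €736.50. Member pays €1690.50; OOP now €1690.50. Plan pays €3900 − €1690.50 = €2209.50.
Claim 2 (€950): deductible already satisfied, so member's share is 25% × €950 = €237.50. Member owes €237.50 (running OOP €1928). Insurer: €950 − €237.50 = €712.50.
Claim 3 (€12063): 25% coinsurance on €12063 = €3015.75. That would push OOP to €4943.75, over the €4450 cap, so member pays €4450 − €1928 = €2522. Plan pays €12063 − €2522 = €9541.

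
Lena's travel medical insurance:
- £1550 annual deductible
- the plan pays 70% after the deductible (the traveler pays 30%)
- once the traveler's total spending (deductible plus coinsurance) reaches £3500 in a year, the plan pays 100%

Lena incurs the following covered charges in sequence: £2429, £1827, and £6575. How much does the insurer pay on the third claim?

£5436.80

#1 (£2429): deductible takes £1550, £879 remains; 30% of £879 = £263.70. Traveler pays £1813.70; OOP now £1813.70. Insurer: £2429 − £1813.70 = £615.30.
#2 (£1827): deductible already satisfied, so traveler's share is 30% × £1827 = £548.10. Traveler pays £548.10; OOP now £2361.80. Plan pays £1827 − £548.10 = £1278.90.
#3 (£6575): deductible met; 30% of £6575 = £1972.50. OOP would hit £4334.30 > £3500, so the cap limits the traveler to £3500 − £2361.80 = £1138.20. Insurer: £6575 − £1138.20 = £5436.80.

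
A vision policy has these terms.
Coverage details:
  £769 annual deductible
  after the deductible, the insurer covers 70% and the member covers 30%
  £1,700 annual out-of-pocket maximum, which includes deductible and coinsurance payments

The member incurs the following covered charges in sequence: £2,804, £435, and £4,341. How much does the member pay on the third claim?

Claim 1 — £2,804: £769 finishes the deductible; £2,035 goes to coinsurance; 30% of £2,035 = £610.50. Member owes £1,379.50 (running OOP £1,379.50).
Claim 2 — £435: deductible already satisfied, so member's share is 30% × £435 = £130.50. Member pays £130.50; OOP now £1,510.
Claim 3 — £4,341: deductible met; 30% of £4,341 = £1,302.30. OOP would hit £2,812.30 > £1,700, so the cap limits the member to £1,700 − £1,510 = £190.

£190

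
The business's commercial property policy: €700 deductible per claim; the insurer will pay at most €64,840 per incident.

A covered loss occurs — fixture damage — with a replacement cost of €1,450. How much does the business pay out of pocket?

€700

After the deductible, €1,450 − €700 = €750 remains.
€750 is within the €64,840 limit, so the insurer pays €750.
Business's share is the uncovered remainder: €1,450 − €750 = €700.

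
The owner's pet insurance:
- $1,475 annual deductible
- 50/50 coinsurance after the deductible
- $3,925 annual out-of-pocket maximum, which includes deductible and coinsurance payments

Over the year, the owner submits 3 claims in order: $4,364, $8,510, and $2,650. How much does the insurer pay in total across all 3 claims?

$11,599

Claim 1 ($4,364): deductible takes $1,475, $2,889 remains; 50% of $2,889 = $1,444.50. Cost to owner: $2,919.50. OOP to date $2,919.50. Plan pays $4,364 − $2,919.50 = $1,444.50.
Claim 2 ($8,510): deductible met; 50% of $8,510 = $4,255. That would push OOP to $7,174.50, over the $3,925 cap, so owner pays $3,925 − $2,919.50 = $1,005.50. Insurer: $8,510 − $1,005.50 = $7,504.50.
Claim 3 ($2,650): deductible met; 50% of $2,650 = $1,325. OOP would hit $5,250 > $3,925, so the cap limits the owner to $3,925 − $3,925 = $0. Insurer: $2,650 − $0 = $2,650.
Insurer total = bills − owner's total = $15,524 − $3,925 = $11,599.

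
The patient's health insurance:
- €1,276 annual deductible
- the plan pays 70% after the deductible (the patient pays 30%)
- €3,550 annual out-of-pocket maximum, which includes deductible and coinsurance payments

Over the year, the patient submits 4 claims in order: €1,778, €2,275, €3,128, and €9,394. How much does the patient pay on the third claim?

€938.40

#1 (€1,778): €1,276 to deductible, leaving €502; 30% of €502 = €150.60. Patient pays €1,426.60; OOP now €1,426.60.
#2 (€2,275): deductible met; 30% of €2,275 = €682.50. Patient owes €682.50 (running OOP €2,109.10).
#3 (€3,128): deductible already satisfied, so patient's share is 30% × €3,128 = €938.40. Patient pays €938.40; OOP now €3,047.50.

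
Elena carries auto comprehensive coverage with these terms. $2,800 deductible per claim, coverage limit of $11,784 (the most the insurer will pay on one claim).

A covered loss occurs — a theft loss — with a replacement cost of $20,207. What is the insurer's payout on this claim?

$11,784

Subtract the deductible: $20,207 − $2,800 = $17,407.
Since $17,407 > $11,784, the payout is capped at $11,784.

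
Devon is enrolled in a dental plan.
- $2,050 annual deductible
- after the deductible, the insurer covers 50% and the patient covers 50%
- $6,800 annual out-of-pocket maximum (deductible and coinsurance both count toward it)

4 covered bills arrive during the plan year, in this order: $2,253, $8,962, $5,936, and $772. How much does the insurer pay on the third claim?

$5,768.50

#1 ($2,253): deductible takes $2,050, $203 remains; patient's 50% is $101.50. Cost to patient: $2,151.50. OOP to date $2,151.50. Plan pays $2,253 − $2,151.50 = $101.50.
#2 ($8,962): 50% coinsurance on $8,962 = $4,481. Patient pays $4,481; OOP now $6,632.50. Plan pays $8,962 − $4,481 = $4,481.
#3 ($5,936): deductible already satisfied, so patient's share is 50% × $5,936 = $2,968. Adding that to $6,632.50 gives $9,600.50, past the $6,800 cap; patient pays only $6,800 − $6,632.50 = $167.50. Plan pays $5,936 − $167.50 = $5,768.50.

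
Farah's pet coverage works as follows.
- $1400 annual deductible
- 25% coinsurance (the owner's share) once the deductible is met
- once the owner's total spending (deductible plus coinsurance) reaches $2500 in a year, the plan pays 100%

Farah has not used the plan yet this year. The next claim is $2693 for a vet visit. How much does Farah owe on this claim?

Deductible not yet touched, so the first $1400 of the bill goes to the deductible.
The remaining $1293 (= $2693 − $1400) moves to coinsurance.
Owner's 25% share of $1293 is $323.25.
That puts the owner's cost at $1400 + $323.25 = $1723.25 before any cap.
Total out-of-pocket so far would be $0 + $1723.25 = $1723.25, below the $2500 cap — no reduction.

$1723.25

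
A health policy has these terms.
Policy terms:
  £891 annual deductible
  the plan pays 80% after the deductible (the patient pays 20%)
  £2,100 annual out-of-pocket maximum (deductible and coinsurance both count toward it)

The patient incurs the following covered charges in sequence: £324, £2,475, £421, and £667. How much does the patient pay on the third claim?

£84.20

#1 (£324): fully absorbed by the deductible. Cost to patient: £324. OOP to date £324.
#2 (£2,475): £567 finishes the deductible; £1,908 goes to coinsurance; 20% of £1,908 = £381.60. Patient owes £948.60 (running OOP £1,272.60).
#3 (£421): deductible met; 20% of £421 = £84.20. Cost to patient: £84.20. OOP to date £1,356.80.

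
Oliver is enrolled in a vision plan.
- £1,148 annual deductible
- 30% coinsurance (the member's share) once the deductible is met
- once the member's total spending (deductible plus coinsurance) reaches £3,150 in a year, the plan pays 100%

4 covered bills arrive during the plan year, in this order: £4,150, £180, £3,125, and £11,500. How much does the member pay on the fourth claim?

£109.90

#1 (£4,150): £1,148 to deductible, leaving £3,002; member's 30% is £900.60. Member pays £2,048.60; OOP now £2,048.60.
#2 (£180): 30% coinsurance on £180 = £54. Member owes £54 (running OOP £2,102.60).
#3 (£3,125): deductible already satisfied, so member's share is 30% × £3,125 = £937.50. Cost to member: £937.50. OOP to date £3,040.10.
#4 (£11,500): deductible already satisfied, so member's share is 30% × £11,500 = £3,450. Adding that to £3,040.10 gives £6,490.10, past the £3,150 cap; member pays only £3,150 − £3,040.10 = £109.90.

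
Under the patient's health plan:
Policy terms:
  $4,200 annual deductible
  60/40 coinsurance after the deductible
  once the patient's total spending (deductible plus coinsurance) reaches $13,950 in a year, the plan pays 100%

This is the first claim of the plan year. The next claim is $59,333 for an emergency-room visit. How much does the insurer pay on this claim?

Nothing has been paid toward the $4,200 deductible, so the first $4,200 of this charge is applied there.
The remaining $55,133 (= $59,333 − $4,200) moves to coinsurance.
40% of $55,133 = $22,053.20 falls to the patient.
Patient responsibility before any cap: $4,200 + $22,053.20 = $26,253.20.
That would bring total out-of-pocket to $26,253.20, past the $13,950 cap. The patient is capped at $13,950 − $0 = $13,950 on this claim.
The insurer covers the remainder: $59,333 − $13,950 = $45,383.

$45,383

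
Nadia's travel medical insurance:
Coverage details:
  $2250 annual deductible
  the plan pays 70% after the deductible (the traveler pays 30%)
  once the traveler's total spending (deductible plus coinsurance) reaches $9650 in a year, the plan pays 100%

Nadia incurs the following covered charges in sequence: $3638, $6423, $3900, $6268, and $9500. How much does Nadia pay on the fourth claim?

#1 ($3638): $2250 finishes the deductible; $1388 goes to coinsurance; traveler's 30% is $416.40. Cost to traveler: $2666.40. OOP to date $2666.40.
#2 ($6423): deductible met; 30% of $6423 = $1926.90. Traveler owes $1926.90 (running OOP $4593.30).
#3 ($3900): deductible met; 30% of $3900 = $1170. Traveler pays $1170; OOP now $5763.30.
#4 ($6268): 30% coinsurance on $6268 = $1880.40. Traveler pays $1880.40; OOP now $7643.70.

$1880.40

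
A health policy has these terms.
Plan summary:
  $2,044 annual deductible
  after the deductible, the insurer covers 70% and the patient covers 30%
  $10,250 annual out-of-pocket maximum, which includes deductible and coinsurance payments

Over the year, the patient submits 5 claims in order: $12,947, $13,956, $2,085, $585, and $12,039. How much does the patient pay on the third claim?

$625.50

Claim 1 — $12,947: deductible takes $2,044, $10,903 remains; coinsurance $10,903 × 30% = $3,270.90. Patient pays $5,314.90; OOP now $5,314.90.
Claim 2 — $13,956: deductible met; 30% of $13,956 = $4,186.80. Cost to patient: $4,186.80. OOP to date $9,501.70.
Claim 3 — $2,085: deductible already satisfied, so patient's share is 30% × $2,085 = $625.50. Cost to patient: $625.50. OOP to date $10,127.20.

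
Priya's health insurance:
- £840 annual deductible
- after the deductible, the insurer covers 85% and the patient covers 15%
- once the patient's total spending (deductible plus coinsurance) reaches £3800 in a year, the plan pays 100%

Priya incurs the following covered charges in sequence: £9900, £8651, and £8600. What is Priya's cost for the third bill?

£303.35

#1 (£9900): deductible takes £840, £9060 remains; patient's 15% is £1359. Patient pays £2199; OOP now £2199.
#2 (£8651): 15% coinsurance on £8651 = £1297.65. Patient owes £1297.65 (running OOP £3496.65).
#3 (£8600): 15% coinsurance on £8600 = £1290. OOP would hit £4786.65 > £3800, so the cap limits the patient to £3800 − £3496.65 = £303.35.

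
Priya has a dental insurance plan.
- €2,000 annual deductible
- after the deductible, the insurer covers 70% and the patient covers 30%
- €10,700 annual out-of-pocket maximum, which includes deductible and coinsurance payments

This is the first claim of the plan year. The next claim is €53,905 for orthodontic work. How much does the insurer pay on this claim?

€43,205

The full €2,000 deductible is still open; €2,000 of this bill applies to it.
After the €2,000 deductible portion, €53,905 − €2,000 = €51,905 is subject to coinsurance.
Coinsurance: €51,905 × 30% = €15,571.50.
So the patient owes €2,000 + €15,571.50 = €17,571.50 before any cap.
Year-to-date out-of-pocket would reach €0 + €17,571.50 = €17,571.50, above the €10,700 maximum, so the patient pays only €10,700 − €0 = €10,700.
The plan picks up €53,905 − €10,700 = €43,205.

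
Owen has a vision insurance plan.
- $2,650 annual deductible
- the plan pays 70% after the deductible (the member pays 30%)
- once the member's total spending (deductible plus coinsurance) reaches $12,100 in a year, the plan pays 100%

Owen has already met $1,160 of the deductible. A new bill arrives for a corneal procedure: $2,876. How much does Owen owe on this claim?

$1,905.80

Remaining deductible: $2,650 − $1,160 = $1,490.
The remaining $1,386 (= $2,876 − $1,490) moves to coinsurance.
Member's 30% share of $1,386 is $415.80.
That puts the member's cost at $1,490 + $415.80 = $1,905.80 before any cap.
Year-to-date out-of-pocket becomes $1,160 + $1,905.80 = $3,065.80, still under the $12,100 maximum, so no cap applies.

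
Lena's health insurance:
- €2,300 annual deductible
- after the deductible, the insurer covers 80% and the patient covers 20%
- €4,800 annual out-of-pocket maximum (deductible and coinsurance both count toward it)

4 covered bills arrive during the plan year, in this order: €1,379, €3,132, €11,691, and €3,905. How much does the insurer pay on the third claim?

€9,633.20

Claim 1 (€1,379): entire amount goes to the deductible. Patient owes €1,379 (running OOP €1,379). Plan pays €1,379 − €1,379 = €0.
Claim 2 (€3,132): €921 to deductible, leaving €2,211; coinsurance €2,211 × 20% = €442.20. Patient owes €1,363.20 (running OOP €2,742.20). Plan pays €3,132 − €1,363.20 = €1,768.80.
Claim 3 (€11,691): deductible met; 20% of €11,691 = €2,338.20. That would push OOP to €5,080.40, over the €4,800 cap, so patient pays €4,800 − €2,742.20 = €2,057.80. Plan pays €11,691 − €2,057.80 = €9,633.20.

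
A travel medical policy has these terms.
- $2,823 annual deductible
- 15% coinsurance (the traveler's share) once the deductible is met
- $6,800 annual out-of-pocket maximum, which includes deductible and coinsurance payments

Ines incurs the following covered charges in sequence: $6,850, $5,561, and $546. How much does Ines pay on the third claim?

Bill 1, $6,850: deductible takes $2,823, $4,027 remains; traveler's 15% is $604.05. Traveler pays $3,427.05; OOP now $3,427.05.
Bill 2, $5,561: 15% coinsurance on $5,561 = $834.15. Traveler pays $834.15; OOP now $4,261.20.
Bill 3, $546: deductible met; 15% of $546 = $81.90. Cost to traveler: $81.90. OOP to date $4,343.10.

$81.90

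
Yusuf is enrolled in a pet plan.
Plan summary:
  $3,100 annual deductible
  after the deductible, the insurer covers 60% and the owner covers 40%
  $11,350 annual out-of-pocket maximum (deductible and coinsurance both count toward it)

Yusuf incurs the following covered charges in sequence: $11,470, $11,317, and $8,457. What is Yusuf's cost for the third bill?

Claim 1 ($11,470): $3,100 finishes the deductible; $8,370 goes to coinsurance; owner's 40% is $3,348. Cost to owner: $6,448. OOP to date $6,448.
Claim 2 ($11,317): deductible met; 40% of $11,317 = $4,526.80. Cost to owner: $4,526.80. OOP to date $10,974.80.
Claim 3 ($8,457): deductible already satisfied, so owner's share is 40% × $8,457 = $3,382.80. That would push OOP to $14,357.60, over the $11,350 cap, so owner pays $11,350 − $10,974.80 = $375.20.

$375.20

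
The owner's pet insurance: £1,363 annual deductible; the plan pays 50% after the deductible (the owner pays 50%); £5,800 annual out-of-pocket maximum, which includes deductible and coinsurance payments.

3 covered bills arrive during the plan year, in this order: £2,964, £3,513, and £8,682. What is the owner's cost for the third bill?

£1,880

#1 (£2,964): £1,363 finishes the deductible; £1,601 goes to coinsurance; 50% of £1,601 = £800.50. Owner owes £2,163.50 (running OOP £2,163.50).
#2 (£3,513): deductible met; 50% of £3,513 = £1,756.50. Owner owes £1,756.50 (running OOP £3,920).
#3 (£8,682): deductible met; 50% of £8,682 = £4,341. That would push OOP to £8,261, over the £5,800 cap, so owner pays £5,800 − £3,920 = £1,880.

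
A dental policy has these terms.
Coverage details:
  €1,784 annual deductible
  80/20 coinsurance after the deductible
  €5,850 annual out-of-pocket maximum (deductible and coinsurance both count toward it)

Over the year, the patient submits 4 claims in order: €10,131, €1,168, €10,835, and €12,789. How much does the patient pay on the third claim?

Claim 1 (€10,131): deductible takes €1,784, €8,347 remains; patient's 20% is €1,669.40. Patient pays €3,453.40; OOP now €3,453.40.
Claim 2 (€1,168): 20% coinsurance on €1,168 = €233.60. Patient owes €233.60 (running OOP €3,687).
Claim 3 (€10,835): deductible already satisfied, so patient's share is 20% × €10,835 = €2,167. That would push OOP to €5,854, over the €5,850 cap, so patient pays €5,850 − €3,687 = €2,163.

€2,163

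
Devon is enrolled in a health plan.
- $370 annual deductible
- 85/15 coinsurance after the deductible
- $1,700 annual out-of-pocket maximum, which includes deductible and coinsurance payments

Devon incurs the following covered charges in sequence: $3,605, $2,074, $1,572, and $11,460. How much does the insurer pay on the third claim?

$1,336.20

Claim 1 — $3,605: $370 finishes the deductible; $3,235 goes to coinsurance; 15% of $3,235 = $485.25. Patient pays $855.25; OOP now $855.25. Plan pays $3,605 − $855.25 = $2,749.75.
Claim 2 — $2,074: deductible already satisfied, so patient's share is 15% × $2,074 = $311.10. Patient pays $311.10; OOP now $1,166.35. Plan pays $2,074 − $311.10 = $1,762.90.
Claim 3 — $1,572: deductible met; 15% of $1,572 = $235.80. Patient pays $235.80; OOP now $1,402.15. Insurer: $1,572 − $235.80 = $1,336.20.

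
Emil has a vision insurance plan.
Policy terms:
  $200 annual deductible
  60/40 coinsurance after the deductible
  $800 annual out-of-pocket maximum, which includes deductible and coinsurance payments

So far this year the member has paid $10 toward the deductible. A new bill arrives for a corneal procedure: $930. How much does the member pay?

Remaining deductible: $200 − $10 = $190.
That leaves $930 − $190 = $740 for coinsurance.
40% of $740 = $296 falls to the member.
Member responsibility before any cap: $190 + $296 = $486.
Total out-of-pocket so far would be $10 + $486 = $496, below the $800 cap — no reduction.

$486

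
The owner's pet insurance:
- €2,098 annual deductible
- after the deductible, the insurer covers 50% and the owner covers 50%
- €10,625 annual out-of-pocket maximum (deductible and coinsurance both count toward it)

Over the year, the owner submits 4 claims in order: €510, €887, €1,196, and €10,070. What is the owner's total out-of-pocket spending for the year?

Claim 1 — €510: all of it applies to the deductible. Owner owes €510 (running OOP €510).
Claim 2 — €887: fully absorbed by the deductible. Cost to owner: €887. OOP to date €1,397.
Claim 3 — €1,196: €701 to deductible, leaving €495; owner's 50% is €247.50. Owner owes €948.50 (running OOP €2,345.50).
Claim 4 — €10,070: 50% coinsurance on €10,070 = €5,035. Owner owes €5,035 (running OOP €7,380.50).
Summing the owner's payments: €510 + €887 + €948.50 + €5,035 = €7,380.50.

€7,380.50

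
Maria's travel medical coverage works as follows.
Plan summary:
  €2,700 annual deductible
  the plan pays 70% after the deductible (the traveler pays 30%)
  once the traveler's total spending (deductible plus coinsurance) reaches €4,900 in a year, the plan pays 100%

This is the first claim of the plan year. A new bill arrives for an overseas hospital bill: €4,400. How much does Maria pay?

€3,210

The full €2,700 deductible is still open; €2,700 of this bill applies to it.
The remaining €1,700 (= €4,400 − €2,700) moves to coinsurance.
Coinsurance: €1,700 × 30% = €510.
So the traveler owes €2,700 + €510 = €3,210 before any cap.
Year-to-date out-of-pocket becomes €0 + €3,210 = €3,210, still under the €4,900 maximum, so no cap applies.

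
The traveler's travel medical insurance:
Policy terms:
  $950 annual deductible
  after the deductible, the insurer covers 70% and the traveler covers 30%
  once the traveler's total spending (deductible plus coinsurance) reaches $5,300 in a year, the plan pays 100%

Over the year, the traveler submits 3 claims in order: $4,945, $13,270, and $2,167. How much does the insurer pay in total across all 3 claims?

Bill 1, $4,945: $950 finishes the deductible; $3,995 goes to coinsurance; coinsurance $3,995 × 30% = $1,198.50. Traveler pays $2,148.50; OOP now $2,148.50. Plan pays $4,945 − $2,148.50 = $2,796.50.
Bill 2, $13,270: deductible met; 30% of $13,270 = $3,981. Adding that to $2,148.50 gives $6,129.50, past the $5,300 cap; traveler pays only $5,300 − $2,148.50 = $3,151.50. Insurer: $13,270 − $3,151.50 = $10,118.50.
Bill 3, $2,167: deductible met; 30% of $2,167 = $650.10. OOP would hit $5,950.10 > $5,300, so the cap limits the traveler to $5,300 − $5,300 = $0. Insurer: $2,167 − $0 = $2,167.
Insurer total = bills − traveler's total = $20,382 − $5,300 = $15,082.

$15,082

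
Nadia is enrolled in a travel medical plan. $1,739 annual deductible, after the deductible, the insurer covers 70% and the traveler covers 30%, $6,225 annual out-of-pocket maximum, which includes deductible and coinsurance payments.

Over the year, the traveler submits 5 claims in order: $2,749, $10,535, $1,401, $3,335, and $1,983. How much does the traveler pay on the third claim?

#1 ($2,749): deductible takes $1,739, $1,010 remains; 30% of $1,010 = $303. Cost to traveler: $2,042. OOP to date $2,042.
#2 ($10,535): deductible already satisfied, so traveler's share is 30% × $10,535 = $3,160.50. Traveler owes $3,160.50 (running OOP $5,202.50).
#3 ($1,401): 30% coinsurance on $1,401 = $420.30. Traveler pays $420.30; OOP now $5,622.80.

$420.30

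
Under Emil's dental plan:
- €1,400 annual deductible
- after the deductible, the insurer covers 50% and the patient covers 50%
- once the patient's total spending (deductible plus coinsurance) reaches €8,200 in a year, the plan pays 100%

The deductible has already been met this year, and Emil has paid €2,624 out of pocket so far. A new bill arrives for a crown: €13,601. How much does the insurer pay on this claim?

€8,025

With the deductible met, the entire €13,601 is subject to coinsurance.
Coinsurance: €13,601 × 50% = €6,800.50.
Year-to-date out-of-pocket would reach €2,624 + €6,800.50 = €9,424.50, above the €8,200 maximum, so the patient pays only €8,200 − €2,624 = €5,576.
The plan picks up €13,601 − €5,576 = €8,025.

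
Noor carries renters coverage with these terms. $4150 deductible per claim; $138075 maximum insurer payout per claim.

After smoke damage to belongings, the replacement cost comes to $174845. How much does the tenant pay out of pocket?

$36770

Subtract the deductible: $174845 − $4150 = $170695.
Since $170695 > $138075, the payout is capped at $138075.
Tenant's share is the uncovered remainder: $174845 − $138075 = $36770.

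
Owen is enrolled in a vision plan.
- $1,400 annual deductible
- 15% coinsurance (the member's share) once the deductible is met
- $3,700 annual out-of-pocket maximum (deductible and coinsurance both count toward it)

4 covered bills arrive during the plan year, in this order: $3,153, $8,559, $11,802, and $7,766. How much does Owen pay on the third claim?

$753.20

Claim 1 ($3,153): deductible takes $1,400, $1,753 remains; member's 15% is $262.95. Cost to member: $1,662.95. OOP to date $1,662.95.
Claim 2 ($8,559): 15% coinsurance on $8,559 = $1,283.85. Member owes $1,283.85 (running OOP $2,946.80).
Claim 3 ($11,802): deductible already satisfied, so member's share is 15% × $11,802 = $1,770.30. Adding that to $2,946.80 gives $4,717.10, past the $3,700 cap; member pays only $3,700 − $2,946.80 = $753.20.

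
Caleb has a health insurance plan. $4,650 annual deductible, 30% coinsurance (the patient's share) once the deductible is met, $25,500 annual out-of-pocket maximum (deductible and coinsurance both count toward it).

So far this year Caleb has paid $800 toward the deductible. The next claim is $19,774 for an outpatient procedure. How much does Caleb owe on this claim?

$8,627.20

Deductible still to meet: $4,650 − $800 = $3,850.
After the $3,850 deductible portion, $19,774 − $3,850 = $15,924 is subject to coinsurance.
Patient's 30% share of $15,924 is $4,777.20.
That puts the patient's cost at $3,850 + $4,777.20 = $8,627.20 before any cap.
Cumulative spending $800 + $8,627.20 = $9,427.20 stays under the $25,500 maximum.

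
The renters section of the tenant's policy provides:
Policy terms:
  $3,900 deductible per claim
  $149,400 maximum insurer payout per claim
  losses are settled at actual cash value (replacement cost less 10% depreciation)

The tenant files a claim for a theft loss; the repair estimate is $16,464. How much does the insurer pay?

Depreciate 10%: the covered value is $16,464 × 0.9 = $14,817.60.
After the deductible, $14,817.60 − $3,900 = $10,917.60 remains.
$10,917.60 is within the $149,400 limit, so the insurer pays $10,917.60.

$10,917.60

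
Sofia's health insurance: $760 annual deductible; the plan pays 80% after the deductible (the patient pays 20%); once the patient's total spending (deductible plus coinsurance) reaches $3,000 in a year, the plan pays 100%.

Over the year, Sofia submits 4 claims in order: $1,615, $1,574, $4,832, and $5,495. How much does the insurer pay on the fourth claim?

Claim 1 ($1,615): deductible takes $760, $855 remains; 20% of $855 = $171. Patient owes $931 (running OOP $931). Plan pays $1,615 − $931 = $684.
Claim 2 ($1,574): deductible met; 20% of $1,574 = $314.80. Patient pays $314.80; OOP now $1,245.80. Insurer: $1,574 − $314.80 = $1,259.20.
Claim 3 ($4,832): 20% coinsurance on $4,832 = $966.40. Cost to patient: $966.40. OOP to date $2,212.20. Insurer: $4,832 − $966.40 = $3,865.60.
Claim 4 ($5,495): 20% coinsurance on $5,495 = $1,099. Adding that to $2,212.20 gives $3,311.20, past the $3,000 cap; patient pays only $3,000 − $2,212.20 = $787.80. Insurer: $5,495 − $787.80 = $4,707.20.

$4,707.20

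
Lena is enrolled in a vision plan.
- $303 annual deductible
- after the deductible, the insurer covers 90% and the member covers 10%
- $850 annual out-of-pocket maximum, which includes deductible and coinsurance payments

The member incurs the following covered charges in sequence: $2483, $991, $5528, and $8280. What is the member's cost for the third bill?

Claim 1 — $2483: $303 to deductible, leaving $2180; coinsurance $2180 × 10% = $218. Member pays $521; OOP now $521.
Claim 2 — $991: deductible already satisfied, so member's share is 10% × $991 = $99.10. Member pays $99.10; OOP now $620.10.
Claim 3 — $5528: deductible already satisfied, so member's share is 10% × $5528 = $552.80. That would push OOP to $1172.90, over the $850 cap, so member pays $850 − $620.10 = $229.90.

$229.90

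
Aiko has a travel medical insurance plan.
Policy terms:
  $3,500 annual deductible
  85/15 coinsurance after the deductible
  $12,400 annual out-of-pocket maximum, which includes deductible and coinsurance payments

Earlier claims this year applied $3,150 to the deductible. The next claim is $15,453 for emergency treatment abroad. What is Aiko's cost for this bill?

$2,615.45

Remaining deductible: $3,500 − $3,150 = $350.
That leaves $15,453 − $350 = $15,103 for coinsurance.
15% of $15,103 = $2,265.45 falls to the traveler.
Traveler responsibility before any cap: $350 + $2,265.45 = $2,615.45.
Year-to-date out-of-pocket becomes $3,150 + $2,615.45 = $5,765.45, still under the $12,400 maximum, so no cap applies.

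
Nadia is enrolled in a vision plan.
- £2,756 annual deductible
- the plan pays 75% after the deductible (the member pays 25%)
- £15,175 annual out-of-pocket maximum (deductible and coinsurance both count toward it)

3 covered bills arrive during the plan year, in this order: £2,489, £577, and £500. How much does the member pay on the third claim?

Claim 1 — £2,489: entire amount goes to the deductible. Member owes £2,489 (running OOP £2,489).
Claim 2 — £577: £267 finishes the deductible; £310 goes to coinsurance; 25% of £310 = £77.50. Cost to member: £344.50. OOP to date £2,833.50.
Claim 3 — £500: deductible already satisfied, so member's share is 25% × £500 = £125. Cost to member: £125. OOP to date £2,958.50.

£125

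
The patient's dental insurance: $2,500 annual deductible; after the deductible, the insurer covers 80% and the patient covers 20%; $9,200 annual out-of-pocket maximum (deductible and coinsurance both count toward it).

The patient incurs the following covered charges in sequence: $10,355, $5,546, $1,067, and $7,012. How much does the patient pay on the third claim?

$213.40

Claim 1 — $10,355: $2,500 finishes the deductible; $7,855 goes to coinsurance; 20% of $7,855 = $1,571. Cost to patient: $4,071. OOP to date $4,071.
Claim 2 — $5,546: 20% coinsurance on $5,546 = $1,109.20. Patient pays $1,109.20; OOP now $5,180.20.
Claim 3 — $1,067: 20% coinsurance on $1,067 = $213.40. Patient owes $213.40 (running OOP $5,393.60).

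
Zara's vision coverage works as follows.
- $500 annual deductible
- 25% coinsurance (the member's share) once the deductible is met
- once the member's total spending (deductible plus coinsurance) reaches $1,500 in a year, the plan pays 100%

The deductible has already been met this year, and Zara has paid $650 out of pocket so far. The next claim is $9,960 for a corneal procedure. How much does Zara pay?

$850

With the deductible met, the entire $9,960 is subject to coinsurance.
Coinsurance: $9,960 × 25% = $2,490.
Adding $2,490 to the $650 already spent would give $3,140, which exceeds the $1,500 cap; the member pays just $1,500 − $650 = $850.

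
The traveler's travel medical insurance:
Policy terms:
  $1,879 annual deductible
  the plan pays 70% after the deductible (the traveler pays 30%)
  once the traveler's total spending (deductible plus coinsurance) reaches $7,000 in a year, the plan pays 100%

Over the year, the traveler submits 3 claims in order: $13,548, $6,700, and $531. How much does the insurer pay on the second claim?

$5,079.70

Bill 1, $13,548: $1,879 finishes the deductible; $11,669 goes to coinsurance; coinsurance $11,669 × 30% = $3,500.70. Cost to traveler: $5,379.70. OOP to date $5,379.70. Plan pays $13,548 − $5,379.70 = $8,168.30.
Bill 2, $6,700: deductible met; 30% of $6,700 = $2,010. That would push OOP to $7,389.70, over the $7,000 cap, so traveler pays $7,000 − $5,379.70 = $1,620.30. Plan pays $6,700 − $1,620.30 = $5,079.70.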